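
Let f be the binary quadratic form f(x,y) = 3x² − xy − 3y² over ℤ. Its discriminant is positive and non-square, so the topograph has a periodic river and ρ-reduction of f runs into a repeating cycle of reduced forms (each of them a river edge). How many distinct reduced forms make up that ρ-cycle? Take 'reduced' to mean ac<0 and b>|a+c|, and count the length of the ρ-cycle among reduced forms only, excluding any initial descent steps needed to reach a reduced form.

D = 37, ⌊√D⌋ = 6
descent: ρ → (-3,1,3)  [lands on river]
river: ρ → (3,5,-1)
river: ρ → (-1,5,3)
river: ρ → (3,1,-3)
river: ρ → (-3,5,1)
river: ρ → (1,5,-3)
ρ-cycle length = 6 (tail of 1 descent step not counted)

6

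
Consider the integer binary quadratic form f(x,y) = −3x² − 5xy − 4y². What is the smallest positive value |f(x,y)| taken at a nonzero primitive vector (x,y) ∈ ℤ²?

translate: b→-1 (≡5 mod 6), so (3,5,4)→(3,-1,2)
flip: (3,-1,2)→(2,1,3)
reduced (well bottom): (2,1,3) with a≤c, −a<b≤a
well minimum |f| = |-2| = 2 (negative-definite)

2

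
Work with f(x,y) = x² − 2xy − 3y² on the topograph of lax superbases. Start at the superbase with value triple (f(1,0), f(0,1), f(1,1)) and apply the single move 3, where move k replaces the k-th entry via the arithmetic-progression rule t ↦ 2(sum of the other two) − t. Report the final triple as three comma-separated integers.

start (1,-3,-4) = (f(1,0),f(0,1),f(1,1))
replace slot 3: 2·(1+(-3)) − (-4) = 0 → (1,-3,0)

1,-3,0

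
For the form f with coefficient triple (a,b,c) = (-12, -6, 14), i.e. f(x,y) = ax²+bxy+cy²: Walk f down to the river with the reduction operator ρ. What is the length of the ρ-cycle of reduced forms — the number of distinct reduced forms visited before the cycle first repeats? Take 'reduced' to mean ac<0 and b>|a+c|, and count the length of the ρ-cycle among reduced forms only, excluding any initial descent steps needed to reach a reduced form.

D = 708, ⌊√D⌋ = 26
descent: ρ → (14,6,-12)  [lands on river]
river: ρ → (-12,18,8)
river: ρ → (8,14,-16)
river: ρ → (-16,18,6)
river: ρ → (6,18,-16)
river: ρ → (-16,14,8)
river: ρ → (8,18,-12)
river: ρ → (-12,6,14)
river: ρ → (14,22,-4)
river: ρ → (-4,26,2)
river: ρ → (2,26,-4)
river: ρ → (-4,22,14)
ρ-cycle length = 12 (tail of 1 descent step not counted)

12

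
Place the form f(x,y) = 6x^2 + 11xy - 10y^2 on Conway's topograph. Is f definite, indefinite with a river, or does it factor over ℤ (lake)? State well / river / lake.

D = b²−4ac = 11² − 4·6·(-10) = 361
D = 19² is a perfect square ⇒ form factors over ℤ ⇒ lakes

lake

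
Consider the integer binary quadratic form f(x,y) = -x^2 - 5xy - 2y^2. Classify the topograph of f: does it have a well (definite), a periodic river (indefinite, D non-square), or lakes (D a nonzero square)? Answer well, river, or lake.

D = b²−4ac = (-5)² − 4·(-1)·(-2) = 17
D > 0 non-square ⇒ indefinite ⇒ periodic river

river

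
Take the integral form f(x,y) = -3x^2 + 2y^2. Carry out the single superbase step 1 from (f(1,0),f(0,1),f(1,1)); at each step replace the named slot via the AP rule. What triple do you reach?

start (-3,2,-1) = (f(1,0),f(0,1),f(1,1))
replace slot 1: 2·(2+(-1)) − (-3) = 5 → (5,2,-1)

5,2,-1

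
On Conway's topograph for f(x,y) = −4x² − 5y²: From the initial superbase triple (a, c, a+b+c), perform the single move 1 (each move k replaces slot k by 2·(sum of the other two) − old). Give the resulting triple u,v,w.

start (-4,-5,-9) = (f(1,0),f(0,1),f(1,1))
replace slot 1: 2·((-5)+(-9)) − (-4) = -24 → (-24,-5,-9)

-24,-5,-9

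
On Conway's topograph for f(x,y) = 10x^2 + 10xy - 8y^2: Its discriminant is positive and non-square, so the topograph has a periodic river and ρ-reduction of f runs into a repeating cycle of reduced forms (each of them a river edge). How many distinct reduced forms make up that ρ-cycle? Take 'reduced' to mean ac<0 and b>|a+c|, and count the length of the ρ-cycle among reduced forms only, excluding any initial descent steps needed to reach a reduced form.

D = 420, ⌊√D⌋ = 20
river: ρ → (-8,6,12)
river: ρ → (12,18,-2)
river: ρ → (-2,18,12)
river: ρ → (12,6,-8)
river: ρ → (-8,10,10)
river: ρ → (10,10,-8)
ρ-cycle length = 6 (tail of 0 descent steps not counted)

6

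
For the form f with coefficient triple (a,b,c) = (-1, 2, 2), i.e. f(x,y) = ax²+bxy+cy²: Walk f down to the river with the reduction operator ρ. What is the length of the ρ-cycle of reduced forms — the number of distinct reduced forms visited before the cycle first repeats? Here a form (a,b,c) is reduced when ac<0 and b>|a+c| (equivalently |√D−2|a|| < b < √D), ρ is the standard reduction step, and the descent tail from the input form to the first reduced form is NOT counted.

D = 12, ⌊√D⌋ = 3
river: ρ → (2,2,-1)
river: ρ → (-1,2,2)
ρ-cycle length = 2 (tail of 0 descent steps not counted)

2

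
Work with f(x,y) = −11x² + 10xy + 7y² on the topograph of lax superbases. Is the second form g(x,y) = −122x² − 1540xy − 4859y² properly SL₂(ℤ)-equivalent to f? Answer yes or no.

D₁ = 408, D₂ = 408
river cycle of f (length 6): (7, 18, -3), (-3, 18, 7), (7, 10, -11), (-11, 12, 6), (6, 12, -11), (-11, 10, 7)
river cycle of g (length 6): (-11, 10, 7), (7, 18, -3), (-3, 18, 7), (7, 10, -11), (-11, 12, 6), (6, 12, -11)
cycles coincide ⇒ equivalent

yes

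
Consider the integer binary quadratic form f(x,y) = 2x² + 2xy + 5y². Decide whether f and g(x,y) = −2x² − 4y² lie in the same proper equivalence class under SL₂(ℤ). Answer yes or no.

D₁ = -36, D₂ = -32
discriminants differ ⇒ not SL₂(ℤ)-equivalent

no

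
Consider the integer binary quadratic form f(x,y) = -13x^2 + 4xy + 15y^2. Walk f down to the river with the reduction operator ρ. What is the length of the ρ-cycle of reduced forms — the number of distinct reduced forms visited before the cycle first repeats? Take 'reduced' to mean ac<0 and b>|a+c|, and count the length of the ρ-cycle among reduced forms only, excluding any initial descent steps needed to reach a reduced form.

D = 796, ⌊√D⌋ = 28
river: ρ → (15,26,-2)
river: ρ → (-2,26,15)
river: ρ → (15,4,-13)
river: ρ → (-13,22,6)
river: ρ → (6,26,-5)
river: ρ → (-5,24,11)
river: ρ → (11,20,-9)
river: ρ → (-9,16,15)
river: ρ → (15,14,-10)
river: ρ → (-10,26,3)
river: ρ → (3,28,-1)
river: ρ → (-1,28,3)
river: ρ → (3,26,-10)
river: ρ → (-10,14,15)
river: ρ → (15,16,-9)
river: ρ → (-9,20,11)
river: ρ → (11,24,-5)
river: ρ → (-5,26,6)
river: ρ → (6,22,-13)
river: ρ → (-13,4,15)
ρ-cycle length = 20 (tail of 0 descent steps not counted)

20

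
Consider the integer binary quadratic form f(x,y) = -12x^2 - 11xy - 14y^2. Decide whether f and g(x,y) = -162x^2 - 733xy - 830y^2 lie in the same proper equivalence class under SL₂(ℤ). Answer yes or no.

D₁ = -551, D₂ = -551
f is negative-definite; reduce −f:
−f: reduced (well bottom): (12,11,14) with a≤c, −a<b≤a
flip sign back: reduced form of f is (-12,-11,-14)
g is negative-definite; reduce −g:
−g: translate: b→85 (≡733 mod 324), so (162,733,830)→(162,85,12)
−g: flip: (162,85,12)→(12,-85,162)
−g: translate: b→11 (≡-85 mod 24), so (12,-85,162)→(12,11,14)
−g: reduced (well bottom): (12,11,14) with a≤c, −a<b≤a
flip sign back: reduced form of g is (-12,-11,-14)
reduced forms (-12, -11, -14) vs (-12, -11, -14) ⇒ equivalent

yes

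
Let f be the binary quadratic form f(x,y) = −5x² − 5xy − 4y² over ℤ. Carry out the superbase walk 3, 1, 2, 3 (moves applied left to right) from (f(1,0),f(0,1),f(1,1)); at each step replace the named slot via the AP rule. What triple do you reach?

start (-5,-4,-14) = (f(1,0),f(0,1),f(1,1))
replace slot 3: 2·((-5)+(-4)) − (-14) = -4 → (-5,-4,-4)
replace slot 1: 2·((-4)+(-4)) − (-5) = -11 → (-11,-4,-4)
replace slot 2: 2·((-11)+(-4)) − (-4) = -26 → (-11,-26,-4)
replace slot 3: 2·((-11)+(-26)) − (-4) = -70 → (-11,-26,-70)

-11,-26,-70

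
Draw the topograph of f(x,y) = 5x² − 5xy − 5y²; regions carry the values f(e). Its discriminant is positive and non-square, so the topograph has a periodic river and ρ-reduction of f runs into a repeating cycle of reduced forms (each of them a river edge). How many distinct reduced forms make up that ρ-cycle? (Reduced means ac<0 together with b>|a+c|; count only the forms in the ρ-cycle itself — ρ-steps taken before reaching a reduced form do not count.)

D = 125, ⌊√D⌋ = 11
descent: ρ → (-5,5,5)  [lands on river]
river: ρ → (5,5,-5)
ρ-cycle length = 2 (tail of 1 descent step not counted)

2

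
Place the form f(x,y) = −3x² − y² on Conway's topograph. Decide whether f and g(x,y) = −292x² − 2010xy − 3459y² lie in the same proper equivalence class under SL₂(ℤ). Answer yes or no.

D₁ = -12, D₂ = -12
f is negative-definite; reduce −f:
−f: flip: (3,0,1)→(1,0,3)
−f: reduced (well bottom): (1,0,3) with a≤c, −a<b≤a
flip sign back: reduced form of f is (-1,0,-3)
g is negative-definite; reduce −g:
−g: translate: b→258 (≡2010 mod 584), so (292,2010,3459)→(292,258,57)
−g: flip: (292,258,57)→(57,-258,292)
−g: translate: b→-30 (≡-258 mod 114), so (57,-258,292)→(57,-30,4)
−g: flip: (57,-30,4)→(4,30,57)
−g: translate: b→-2 (≡30 mod 8), so (4,30,57)→(4,-2,1)
−g: flip: (4,-2,1)→(1,2,4)
−g: translate: b→0 (≡2 mod 2), so (1,2,4)→(1,0,3)
−g: reduced (well bottom): (1,0,3) with a≤c, −a<b≤a
flip sign back: reduced form of g is (-1,0,-3)
reduced forms (-1, 0, -3) vs (-1, 0, -3) ⇒ equivalent

yes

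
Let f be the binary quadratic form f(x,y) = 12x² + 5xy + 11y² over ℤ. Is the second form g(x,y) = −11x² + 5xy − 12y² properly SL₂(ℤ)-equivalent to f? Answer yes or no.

D₁ = -503, D₂ = -503
f: flip: (12,5,11)→(11,-5,12)
f: reduced (well bottom): (11,-5,12) with a≤c, −a<b≤a
g is negative-definite; reduce −g:
−g: reduced (well bottom): (11,-5,12) with a≤c, −a<b≤a
flip sign back: reduced form of g is (-11,5,-12)
reduced forms (11, -5, 12) vs (-11, 5, -12) ⇒ inequivalent

no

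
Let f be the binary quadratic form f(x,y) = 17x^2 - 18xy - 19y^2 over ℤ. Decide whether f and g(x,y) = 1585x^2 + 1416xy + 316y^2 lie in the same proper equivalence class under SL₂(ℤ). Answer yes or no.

D₁ = 1616, D₂ = 1616
river cycle of f (length 8): (-19, 18, 17), (17, 16, -20), (-20, 24, 13), (13, 28, -16), (-16, 36, 5), (5, 34, -23), (-23, 12, 16), (16, 20, -19)
river cycle of g (length 8): (17, 16, -20), (-20, 24, 13), (13, 28, -16), (-16, 36, 5), (5, 34, -23), (-23, 12, 16), (16, 20, -19), (-19, 18, 17)
cycles coincide ⇒ equivalent

yes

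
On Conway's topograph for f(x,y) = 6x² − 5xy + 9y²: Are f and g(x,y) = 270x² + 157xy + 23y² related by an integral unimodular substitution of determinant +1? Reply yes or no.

D₁ = -191, D₂ = -191
f: reduced (well bottom): (6,-5,9) with a≤c, −a<b≤a
g: flip: (270,157,23)→(23,-157,270)
g: translate: b→-19 (≡-157 mod 46), so (23,-157,270)→(23,-19,6)
g: flip: (23,-19,6)→(6,19,23)
g: translate: b→-5 (≡19 mod 12), so (6,19,23)→(6,-5,9)
g: reduced (well bottom): (6,-5,9) with a≤c, −a<b≤a
reduced forms (6, -5, 9) vs (6, -5, 9) ⇒ equivalent

yes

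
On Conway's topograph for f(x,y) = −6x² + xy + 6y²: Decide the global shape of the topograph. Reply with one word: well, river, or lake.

D = b²−4ac = 1² − 4·(-6)·6 = 145
D > 0 non-square ⇒ indefinite ⇒ periodic river

river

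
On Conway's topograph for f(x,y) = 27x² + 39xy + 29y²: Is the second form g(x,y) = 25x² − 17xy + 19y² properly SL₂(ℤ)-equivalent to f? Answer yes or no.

D₁ = -1611, D₂ = -1611
f: translate: b→-15 (≡39 mod 54), so (27,39,29)→(27,-15,17)
f: flip: (27,-15,17)→(17,15,27)
f: reduced (well bottom): (17,15,27) with a≤c, −a<b≤a
g: flip: (25,-17,19)→(19,17,25)
g: reduced (well bottom): (19,17,25) with a≤c, −a<b≤a
reduced forms (17, 15, 27) vs (19, 17, 25) ⇒ inequivalent

no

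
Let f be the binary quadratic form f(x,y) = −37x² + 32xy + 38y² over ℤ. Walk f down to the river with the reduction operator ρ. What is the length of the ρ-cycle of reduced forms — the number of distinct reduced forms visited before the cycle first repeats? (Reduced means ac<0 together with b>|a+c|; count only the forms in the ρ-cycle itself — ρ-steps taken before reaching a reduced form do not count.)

D = 6648, ⌊√D⌋ = 81
river: ρ → (38,44,-31)
river: ρ → (-31,80,2)
river: ρ → (2,80,-31)
river: ρ → (-31,44,38)
river: ρ → (38,32,-37)
river: ρ → (-37,42,33)
river: ρ → (33,24,-46)
river: ρ → (-46,68,11)
river: ρ → (11,64,-58)
river: ρ → (-58,52,17)
river: ρ → (17,50,-61)
river: ρ → (-61,72,6)
river: ρ → (6,72,-61)
river: ρ → (-61,50,17)
river: ρ → (17,52,-58)
river: ρ → (-58,64,11)
river: ρ → (11,68,-46)
river: ρ → (-46,24,33)
river: ρ → (33,42,-37)
river: ρ → (-37,32,38)
ρ-cycle length = 20 (tail of 0 descent steps not counted)

20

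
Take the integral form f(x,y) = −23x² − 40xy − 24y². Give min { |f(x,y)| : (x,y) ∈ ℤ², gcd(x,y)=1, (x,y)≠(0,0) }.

translate: b→-6 (≡40 mod 46), so (23,40,24)→(23,-6,7)
flip: (23,-6,7)→(7,6,23)
reduced (well bottom): (7,6,23) with a≤c, −a<b≤a
well minimum |f| = |-7| = 7 (negative-definite)

7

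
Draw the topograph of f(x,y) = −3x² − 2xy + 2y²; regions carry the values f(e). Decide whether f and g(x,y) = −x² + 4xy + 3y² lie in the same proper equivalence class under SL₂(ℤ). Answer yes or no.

D₁ = 28, D₂ = 28
river cycle of f (length 4): (2, 2, -3), (-3, 4, 1), (1, 4, -3), (-3, 2, 2)
river cycle of g (length 4): (3, 2, -2), (-2, 2, 3), (3, 4, -1), (-1, 4, 3)
cycles differ ⇒ inequivalent

no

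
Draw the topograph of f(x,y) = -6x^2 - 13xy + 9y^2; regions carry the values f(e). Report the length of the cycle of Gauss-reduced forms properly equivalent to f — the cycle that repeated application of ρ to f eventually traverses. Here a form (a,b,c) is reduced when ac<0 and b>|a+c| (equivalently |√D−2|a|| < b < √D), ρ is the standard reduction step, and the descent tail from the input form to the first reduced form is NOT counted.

D = 385, ⌊√D⌋ = 19
descent: ρ → (9,13,-6)  [lands on river]
river: ρ → (-6,11,11)
river: ρ → (11,11,-6)
river: ρ → (-6,13,9)
river: ρ → (9,5,-10)
river: ρ → (-10,15,4)
river: ρ → (4,17,-6)
river: ρ → (-6,19,1)
river: ρ → (1,19,-6)
river: ρ → (-6,17,4)
river: ρ → (4,15,-10)
river: ρ → (-10,5,9)
ρ-cycle length = 12 (tail of 1 descent step not counted)

12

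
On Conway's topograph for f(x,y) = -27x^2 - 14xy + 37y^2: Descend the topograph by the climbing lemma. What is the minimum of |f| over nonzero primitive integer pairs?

descent: ρ → (37,14,-27)  [lands on river]
river: ρ → (-27,40,24)
river: ρ → (24,56,-11)
river: ρ → (-11,54,29)
river: ρ → (29,62,-3)
river: ρ → (-3,64,8)
river: ρ → (8,64,-3)
river: ρ → (-3,62,29)
river: ρ → (29,54,-11)
river: ρ → (-11,56,24)
river: ρ → (24,40,-27)
river: ρ → (-27,14,37)
river: ρ → (37,60,-4)
river: ρ → (-4,60,37)
closes: descent 1, river 14
min |a| on river = 3

3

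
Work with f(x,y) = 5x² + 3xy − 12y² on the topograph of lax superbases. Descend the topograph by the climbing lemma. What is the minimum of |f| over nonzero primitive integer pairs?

descent: ρ → (-12,-3,5)
descent: ρ → (5,13,-4)  [lands on river]
river: ρ → (-4,11,8)
river: ρ → (8,5,-7)
river: ρ → (-7,9,6)
river: ρ → (6,15,-1)
river: ρ → (-1,15,6)
river: ρ → (6,9,-7)
river: ρ → (-7,5,8)
river: ρ → (8,11,-4)
river: ρ → (-4,13,5)
river: ρ → (5,7,-10)
river: ρ → (-10,13,2)
river: ρ → (2,15,-3)
river: ρ → (-3,15,2)
river: ρ → (2,13,-10)
river: ρ → (-10,7,5)
closes: descent 2, river 16
min |a| on river = 1

1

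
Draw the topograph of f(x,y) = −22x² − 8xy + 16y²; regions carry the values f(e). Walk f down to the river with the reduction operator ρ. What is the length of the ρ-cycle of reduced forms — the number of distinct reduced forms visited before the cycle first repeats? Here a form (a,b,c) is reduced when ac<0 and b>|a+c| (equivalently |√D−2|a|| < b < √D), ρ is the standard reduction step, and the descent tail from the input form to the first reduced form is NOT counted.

D = 1472, ⌊√D⌋ = 38
descent: ρ → (16,8,-22)  [lands on river]
river: ρ → (-22,36,2)
river: ρ → (2,36,-22)
river: ρ → (-22,8,16)
river: ρ → (16,24,-14)
river: ρ → (-14,32,8)
river: ρ → (8,32,-14)
river: ρ → (-14,24,16)
ρ-cycle length = 8 (tail of 1 descent step not counted)

8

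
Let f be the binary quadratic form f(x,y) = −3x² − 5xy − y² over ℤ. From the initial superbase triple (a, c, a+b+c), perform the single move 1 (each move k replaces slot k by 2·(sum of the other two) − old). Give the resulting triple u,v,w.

start (-3,-1,-9) = (f(1,0),f(0,1),f(1,1))
replace slot 1: 2·((-1)+(-9)) − (-3) = -17 → (-17,-1,-9)

-17,-1,-9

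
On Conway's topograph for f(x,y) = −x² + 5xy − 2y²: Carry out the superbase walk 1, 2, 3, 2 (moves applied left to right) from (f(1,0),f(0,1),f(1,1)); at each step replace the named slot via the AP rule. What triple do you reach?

start (-1,-2,2) = (f(1,0),f(0,1),f(1,1))
replace slot 1: 2·((-2)+2) − (-1) = 1 → (1,-2,2)
replace slot 2: 2·(1+2) − (-2) = 8 → (1,8,2)
replace slot 3: 2·(1+8) − 2 = 16 → (1,8,16)
replace slot 2: 2·(1+16) − 8 = 26 → (1,26,16)

1,26,16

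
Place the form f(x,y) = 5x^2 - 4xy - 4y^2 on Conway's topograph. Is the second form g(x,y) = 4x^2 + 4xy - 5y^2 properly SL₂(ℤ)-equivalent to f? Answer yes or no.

D₁ = 96, D₂ = 96
river cycle of f (length 4): (-4, 4, 5), (5, 6, -3), (-3, 6, 5), (5, 4, -4)
river cycle of g (length 4): (-5, 6, 3), (3, 6, -5), (-5, 4, 4), (4, 4, -5)
cycles differ ⇒ inequivalent

no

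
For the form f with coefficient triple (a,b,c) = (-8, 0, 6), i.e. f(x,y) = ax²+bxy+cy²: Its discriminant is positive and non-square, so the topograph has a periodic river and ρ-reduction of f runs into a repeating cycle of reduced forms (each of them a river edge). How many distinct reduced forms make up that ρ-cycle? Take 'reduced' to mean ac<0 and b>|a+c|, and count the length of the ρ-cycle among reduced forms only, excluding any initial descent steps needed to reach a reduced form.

D = 192, ⌊√D⌋ = 13
descent: ρ → (6,12,-2)  [lands on river]
river: ρ → (-2,12,6)
ρ-cycle length = 2 (tail of 1 descent step not counted)

2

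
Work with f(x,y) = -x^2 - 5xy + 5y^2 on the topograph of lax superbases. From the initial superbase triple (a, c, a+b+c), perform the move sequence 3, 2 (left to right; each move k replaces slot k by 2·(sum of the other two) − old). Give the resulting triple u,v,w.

start (-1,5,-1) = (f(1,0),f(0,1),f(1,1))
replace slot 3: 2·((-1)+5) − (-1) = 9 → (-1,5,9)
replace slot 2: 2·((-1)+9) − 5 = 11 → (-1,11,9)

-1,11,9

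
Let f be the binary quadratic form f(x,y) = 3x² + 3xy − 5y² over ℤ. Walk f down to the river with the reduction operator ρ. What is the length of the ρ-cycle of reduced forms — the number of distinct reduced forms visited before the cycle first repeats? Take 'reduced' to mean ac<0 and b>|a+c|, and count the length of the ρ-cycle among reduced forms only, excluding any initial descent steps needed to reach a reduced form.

D = 69, ⌊√D⌋ = 8
river: ρ → (-5,7,1)
river: ρ → (1,7,-5)
river: ρ → (-5,3,3)
river: ρ → (3,3,-5)
ρ-cycle length = 4 (tail of 0 descent steps not counted)

4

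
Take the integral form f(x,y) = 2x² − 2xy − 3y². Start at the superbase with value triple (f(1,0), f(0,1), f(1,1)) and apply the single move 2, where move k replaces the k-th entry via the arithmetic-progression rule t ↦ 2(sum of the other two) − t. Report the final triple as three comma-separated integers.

start (2,-3,-3) = (f(1,0),f(0,1),f(1,1))
replace slot 2: 2·(2+(-3)) − (-3) = 1 → (2,1,-3)

2,1,-3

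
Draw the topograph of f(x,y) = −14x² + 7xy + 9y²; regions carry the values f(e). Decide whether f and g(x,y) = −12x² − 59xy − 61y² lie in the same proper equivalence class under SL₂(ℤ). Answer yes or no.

D₁ = 553, D₂ = 553
river cycle of f (length 26): (9, 11, -12), (-12, 13, 8), (8, 19, -6), (-6, 17, 11), (11, 5, -12), (-12, 19, 4), (4, 21, -7), (-7, 21, 4), (4, 19, -12), (-12, 5, 11), … (16 more)
river cycle of g (length 26): (-12, 13, 8), (8, 19, -6), (-6, 17, 11), (11, 5, -12), (-12, 19, 4), (4, 21, -7), (-7, 21, 4), (4, 19, -12), (-12, 5, 11), (11, 17, -6), … (16 more)
cycles coincide ⇒ equivalent

yes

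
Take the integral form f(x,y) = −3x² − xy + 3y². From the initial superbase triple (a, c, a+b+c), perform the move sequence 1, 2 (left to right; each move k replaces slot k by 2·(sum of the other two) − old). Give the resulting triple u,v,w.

start (-3,3,-1) = (f(1,0),f(0,1),f(1,1))
replace slot 1: 2·(3+(-1)) − (-3) = 7 → (7,3,-1)
replace slot 2: 2·(7+(-1)) − 3 = 9 → (7,9,-1)

7,9,-1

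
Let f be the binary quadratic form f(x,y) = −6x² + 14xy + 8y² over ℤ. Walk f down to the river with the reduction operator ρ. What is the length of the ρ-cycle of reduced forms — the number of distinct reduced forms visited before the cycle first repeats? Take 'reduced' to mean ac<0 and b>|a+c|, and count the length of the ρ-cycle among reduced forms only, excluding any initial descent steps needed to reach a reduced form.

D = 388, ⌊√D⌋ = 19
river: ρ → (8,18,-2)
river: ρ → (-2,18,8)
river: ρ → (8,14,-6)
river: ρ → (-6,10,12)
river: ρ → (12,14,-4)
river: ρ → (-4,18,4)
river: ρ → (4,14,-12)
river: ρ → (-12,10,6)
river: ρ → (6,14,-8)
river: ρ → (-8,18,2)
river: ρ → (2,18,-8)
river: ρ → (-8,14,6)
river: ρ → (6,10,-12)
river: ρ → (-12,14,4)
river: ρ → (4,18,-4)
river: ρ → (-4,14,12)
river: ρ → (12,10,-6)
river: ρ → (-6,14,8)
ρ-cycle length = 18 (tail of 0 descent steps not counted)

18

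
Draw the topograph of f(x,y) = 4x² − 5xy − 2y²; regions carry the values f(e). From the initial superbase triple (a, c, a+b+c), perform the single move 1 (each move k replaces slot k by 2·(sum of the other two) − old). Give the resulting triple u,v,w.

start (4,-2,-3) = (f(1,0),f(0,1),f(1,1))
replace slot 1: 2·((-2)+(-3)) − 4 = -14 → (-14,-2,-3)

-14,-2,-3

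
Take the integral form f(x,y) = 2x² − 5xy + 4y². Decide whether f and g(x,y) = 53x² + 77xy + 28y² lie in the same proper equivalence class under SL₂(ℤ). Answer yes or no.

D₁ = -7, D₂ = -7
f: translate: b→-1 (≡-5 mod 4), so (2,-5,4)→(2,-1,1)
f: flip: (2,-1,1)→(1,1,2)
f: reduced (well bottom): (1,1,2) with a≤c, −a<b≤a
g: translate: b→-29 (≡77 mod 106), so (53,77,28)→(53,-29,4)
g: flip: (53,-29,4)→(4,29,53)
g: translate: b→-3 (≡29 mod 8), so (4,29,53)→(4,-3,1)
g: flip: (4,-3,1)→(1,3,4)
g: translate: b→1 (≡3 mod 2), so (1,3,4)→(1,1,2)
g: reduced (well bottom): (1,1,2) with a≤c, −a<b≤a
reduced forms (1, 1, 2) vs (1, 1, 2) ⇒ equivalent

yes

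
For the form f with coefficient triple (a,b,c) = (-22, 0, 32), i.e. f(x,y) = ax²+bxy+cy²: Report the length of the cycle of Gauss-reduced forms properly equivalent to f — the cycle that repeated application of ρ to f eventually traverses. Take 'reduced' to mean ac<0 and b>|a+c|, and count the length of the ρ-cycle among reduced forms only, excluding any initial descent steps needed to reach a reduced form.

D = 2816, ⌊√D⌋ = 53
descent: ρ → (32,0,-22)
descent: ρ → (-22,44,10)  [lands on river]
river: ρ → (10,36,-38)
river: ρ → (-38,40,8)
river: ρ → (8,40,-38)
river: ρ → (-38,36,10)
river: ρ → (10,44,-22)
ρ-cycle length = 6 (tail of 2 descent steps not counted)

6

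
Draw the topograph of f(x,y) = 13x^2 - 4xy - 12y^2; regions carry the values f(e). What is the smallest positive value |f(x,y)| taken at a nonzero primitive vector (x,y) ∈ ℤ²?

descent: ρ → (-12,4,13)  [lands on river]
river: ρ → (13,22,-3)
river: ρ → (-3,20,20)
river: ρ → (20,20,-3)
river: ρ → (-3,22,13)
river: ρ → (13,4,-12)
river: ρ → (-12,20,5)
river: ρ → (5,20,-12)
closes: descent 1, river 8
min |a| on river = 3

3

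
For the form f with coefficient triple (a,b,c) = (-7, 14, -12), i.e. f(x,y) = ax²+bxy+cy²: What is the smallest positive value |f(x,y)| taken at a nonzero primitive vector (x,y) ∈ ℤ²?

translate: b→0 (≡-14 mod 14), so (7,-14,12)→(7,0,5)
flip: (7,0,5)→(5,0,7)
reduced (well bottom): (5,0,7) with a≤c, −a<b≤a
well minimum |f| = |-5| = 5 (negative-definite)

5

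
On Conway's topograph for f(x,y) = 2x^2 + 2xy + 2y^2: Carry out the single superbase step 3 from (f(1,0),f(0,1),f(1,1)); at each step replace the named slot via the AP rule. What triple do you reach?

start (2,2,6) = (f(1,0),f(0,1),f(1,1))
replace slot 3: 2·(2+2) − 6 = 2 → (2,2,2)

2,2,2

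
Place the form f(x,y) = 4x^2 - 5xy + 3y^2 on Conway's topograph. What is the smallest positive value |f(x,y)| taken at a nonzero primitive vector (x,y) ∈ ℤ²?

translate: b→3 (≡-5 mod 8), so (4,-5,3)→(4,3,2)
flip: (4,3,2)→(2,-3,4)
translate: b→1 (≡-3 mod 4), so (2,-3,4)→(2,1,3)
reduced (well bottom): (2,1,3) with a≤c, −a<b≤a
well minimum = a = 2

2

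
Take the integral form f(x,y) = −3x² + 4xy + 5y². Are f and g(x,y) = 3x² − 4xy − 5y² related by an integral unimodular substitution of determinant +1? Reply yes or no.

D₁ = 76, D₂ = 76
river cycle of f (length 6): (5, 6, -2), (-2, 6, 5), (5, 4, -3), (-3, 8, 1), (1, 8, -3), (-3, 4, 5)
river cycle of g (length 6): (-5, 4, 3), (3, 8, -1), (-1, 8, 3), (3, 4, -5), (-5, 6, 2), (2, 6, -5)
cycles differ ⇒ inequivalent

no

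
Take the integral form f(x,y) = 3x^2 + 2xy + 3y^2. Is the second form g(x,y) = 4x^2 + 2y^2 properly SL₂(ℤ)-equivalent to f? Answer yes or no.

D₁ = -32, D₂ = -32
f: reduced (well bottom): (3,2,3) with a≤c, −a<b≤a
g: flip: (4,0,2)→(2,0,4)
g: reduced (well bottom): (2,0,4) with a≤c, −a<b≤a
reduced forms (3, 2, 3) vs (2, 0, 4) ⇒ inequivalent

no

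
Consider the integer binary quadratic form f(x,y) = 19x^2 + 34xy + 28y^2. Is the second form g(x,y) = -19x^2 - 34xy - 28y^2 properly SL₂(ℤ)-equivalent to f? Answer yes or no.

D₁ = -972, D₂ = -972
f: translate: b→-4 (≡34 mod 38), so (19,34,28)→(19,-4,13)
f: flip: (19,-4,13)→(13,4,19)
f: reduced (well bottom): (13,4,19) with a≤c, −a<b≤a
g is negative-definite; reduce −g:
−g: translate: b→-4 (≡34 mod 38), so (19,34,28)→(19,-4,13)
−g: flip: (19,-4,13)→(13,4,19)
−g: reduced (well bottom): (13,4,19) with a≤c, −a<b≤a
flip sign back: reduced form of g is (-13,-4,-19)
reduced forms (13, 4, 19) vs (-13, -4, -19) ⇒ inequivalent

no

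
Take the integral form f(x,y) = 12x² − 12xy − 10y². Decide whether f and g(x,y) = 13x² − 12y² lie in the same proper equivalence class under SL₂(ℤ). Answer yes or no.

D₁ = 624, D₂ = 624
river cycle of f (length 6): (-10, 12, 12), (12, 12, -10), (-10, 8, 14), (14, 20, -4), (-4, 20, 14), (14, 8, -10)
river cycle of g (length 2): (-12, 24, 1), (1, 24, -12)
cycles differ ⇒ inequivalent

no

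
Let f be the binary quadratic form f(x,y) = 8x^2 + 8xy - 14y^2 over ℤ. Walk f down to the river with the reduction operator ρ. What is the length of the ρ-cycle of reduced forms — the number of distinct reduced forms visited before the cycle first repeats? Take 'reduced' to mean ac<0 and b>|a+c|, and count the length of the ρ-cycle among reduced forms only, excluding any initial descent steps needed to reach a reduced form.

D = 512, ⌊√D⌋ = 22
river: ρ → (-14,20,2)
river: ρ → (2,20,-14)
river: ρ → (-14,8,8)
river: ρ → (8,8,-14)
ρ-cycle length = 4 (tail of 0 descent steps not counted)

4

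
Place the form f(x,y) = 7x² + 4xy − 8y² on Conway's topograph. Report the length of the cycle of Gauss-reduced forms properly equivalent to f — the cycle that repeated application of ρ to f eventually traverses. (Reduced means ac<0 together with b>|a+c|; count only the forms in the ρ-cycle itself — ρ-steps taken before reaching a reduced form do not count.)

D = 240, ⌊√D⌋ = 15
river: ρ → (-8,12,3)
river: ρ → (3,12,-8)
river: ρ → (-8,4,7)
river: ρ → (7,10,-5)
river: ρ → (-5,10,7)
river: ρ → (7,4,-8)
ρ-cycle length = 6 (tail of 0 descent steps not counted)

6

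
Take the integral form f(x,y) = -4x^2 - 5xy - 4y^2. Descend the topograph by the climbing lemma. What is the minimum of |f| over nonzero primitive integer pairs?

translate: b→-3 (≡5 mod 8), so (4,5,4)→(4,-3,3)
flip: (4,-3,3)→(3,3,4)
reduced (well bottom): (3,3,4) with a≤c, −a<b≤a
well minimum |f| = |-3| = 3 (negative-definite)

3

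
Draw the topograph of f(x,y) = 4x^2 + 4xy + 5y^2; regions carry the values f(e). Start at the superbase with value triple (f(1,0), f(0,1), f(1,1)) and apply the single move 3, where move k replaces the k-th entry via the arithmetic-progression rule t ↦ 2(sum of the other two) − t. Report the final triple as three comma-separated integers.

start (4,5,13) = (f(1,0),f(0,1),f(1,1))
replace slot 3: 2·(4+5) − 13 = 5 → (4,5,5)

4,5,5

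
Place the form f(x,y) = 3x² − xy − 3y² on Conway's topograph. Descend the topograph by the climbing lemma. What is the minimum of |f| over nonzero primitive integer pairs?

descent: ρ → (-3,1,3)  [lands on river]
river: ρ → (3,5,-1)
river: ρ → (-1,5,3)
river: ρ → (3,1,-3)
river: ρ → (-3,5,1)
river: ρ → (1,5,-3)
closes: descent 1, river 6
min |a| on river = 1

1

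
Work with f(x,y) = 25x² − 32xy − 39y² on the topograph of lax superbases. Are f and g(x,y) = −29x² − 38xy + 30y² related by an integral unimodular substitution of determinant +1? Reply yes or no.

D₁ = 4924, D₂ = 4924
river cycle of f (length 44): (-39, 32, 25), (25, 68, -3), (-3, 70, 2), (2, 70, -3), (-3, 68, 25), (25, 32, -39), (-39, 46, 18), (18, 62, -15), (-15, 58, 26), (26, 46, -27), … (34 more)
river cycle of g (length 44): (30, 38, -29), (-29, 20, 39), (39, 58, -10), (-10, 62, 27), (27, 46, -26), (-26, 58, 15), (15, 62, -18), (-18, 46, 39), (39, 32, -25), (-25, 68, 3), … (34 more)
cycles differ ⇒ inequivalent

no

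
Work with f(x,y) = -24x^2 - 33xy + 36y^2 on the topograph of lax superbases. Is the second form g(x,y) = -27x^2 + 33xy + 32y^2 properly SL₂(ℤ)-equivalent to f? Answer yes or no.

D₁ = 4545, D₂ = 4545
river cycle of f (length 8): (36, 33, -24), (-24, 63, 6), (6, 57, -54), (-54, 51, 9), (9, 57, -36), (-36, 15, 30), (30, 45, -21), (-21, 39, 36)
river cycle of g (length 8): (32, 31, -28), (-28, 25, 35), (35, 45, -18), (-18, 63, 8), (8, 65, -10), (-10, 55, 38), (38, 21, -27), (-27, 33, 32)
cycles differ ⇒ inequivalent

no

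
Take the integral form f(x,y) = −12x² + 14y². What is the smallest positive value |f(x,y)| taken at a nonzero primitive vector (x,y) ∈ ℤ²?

descent: ρ → (14,0,-12)
descent: ρ → (-12,24,2)  [lands on river]
river: ρ → (2,24,-12)
closes: descent 2, river 2
min |a| on river = 2

2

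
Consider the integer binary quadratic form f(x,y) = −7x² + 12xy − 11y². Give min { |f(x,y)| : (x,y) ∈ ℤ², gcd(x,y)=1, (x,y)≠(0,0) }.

translate: b→2 (≡-12 mod 14), so (7,-12,11)→(7,2,6)
flip: (7,2,6)→(6,-2,7)
reduced (well bottom): (6,-2,7) with a≤c, −a<b≤a
well minimum |f| = |-6| = 6 (negative-definite)

6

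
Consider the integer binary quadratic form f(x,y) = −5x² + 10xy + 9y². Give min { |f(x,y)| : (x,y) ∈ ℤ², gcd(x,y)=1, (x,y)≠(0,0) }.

river: ρ → (9,8,-6)
river: ρ → (-6,16,1)
river: ρ → (1,16,-6)
river: ρ → (-6,8,9)
river: ρ → (9,10,-5)
river: ρ → (-5,10,9)
closes: descent 0, river 6
min |a| on river = 1

1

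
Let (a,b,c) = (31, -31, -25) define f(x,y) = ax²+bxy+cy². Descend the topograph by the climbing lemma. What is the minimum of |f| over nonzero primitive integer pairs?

descent: ρ → (-25,31,31)  [lands on river]
river: ρ → (31,31,-25)
river: ρ → (-25,19,37)
river: ρ → (37,55,-7)
river: ρ → (-7,57,29)
river: ρ → (29,59,-5)
river: ρ → (-5,61,17)
river: ρ → (17,41,-35)
river: ρ → (-35,29,23)
river: ρ → (23,63,-1)
river: ρ → (-1,63,23)
river: ρ → (23,29,-35)
river: ρ → (-35,41,17)
river: ρ → (17,61,-5)
river: ρ → (-5,59,29)
river: ρ → (29,57,-7)
river: ρ → (-7,55,37)
river: ρ → (37,19,-25)
closes: descent 1, river 18
min |a| on river = 1

1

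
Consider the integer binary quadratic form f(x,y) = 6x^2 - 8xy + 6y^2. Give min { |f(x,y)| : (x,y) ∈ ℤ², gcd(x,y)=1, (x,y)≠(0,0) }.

translate: b→4 (≡-8 mod 12), so (6,-8,6)→(6,4,4)
flip: (6,4,4)→(4,-4,6)
translate: b→4 (≡-4 mod 8), so (4,-4,6)→(4,4,6)
reduced (well bottom): (4,4,6) with a≤c, −a<b≤a
well minimum = a = 4

4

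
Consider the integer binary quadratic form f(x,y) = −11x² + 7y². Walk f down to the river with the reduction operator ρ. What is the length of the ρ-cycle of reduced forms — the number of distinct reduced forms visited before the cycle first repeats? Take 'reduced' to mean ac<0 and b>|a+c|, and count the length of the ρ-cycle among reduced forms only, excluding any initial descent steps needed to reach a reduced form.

D = 308, ⌊√D⌋ = 17
descent: ρ → (7,14,-4)  [lands on river]
river: ρ → (-4,10,13)
river: ρ → (13,16,-1)
river: ρ → (-1,16,13)
river: ρ → (13,10,-4)
river: ρ → (-4,14,7)
ρ-cycle length = 6 (tail of 1 descent step not counted)

6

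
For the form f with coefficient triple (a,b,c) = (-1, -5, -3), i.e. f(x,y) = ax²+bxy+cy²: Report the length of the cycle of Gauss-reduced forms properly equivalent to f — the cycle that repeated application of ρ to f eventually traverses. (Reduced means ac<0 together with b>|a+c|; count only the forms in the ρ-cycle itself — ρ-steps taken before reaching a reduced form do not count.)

D = 13, ⌊√D⌋ = 3
descent: ρ → (-3,-1,1)
descent: ρ → (1,3,-1)  [lands on river]
river: ρ → (-1,3,1)
ρ-cycle length = 2 (tail of 2 descent steps not counted)

2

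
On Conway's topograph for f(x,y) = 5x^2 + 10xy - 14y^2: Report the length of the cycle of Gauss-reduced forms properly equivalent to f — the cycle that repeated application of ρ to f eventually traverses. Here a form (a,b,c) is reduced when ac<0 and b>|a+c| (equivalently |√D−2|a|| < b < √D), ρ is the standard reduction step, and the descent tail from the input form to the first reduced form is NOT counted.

D = 380, ⌊√D⌋ = 19
river: ρ → (-14,18,1)
river: ρ → (1,18,-14)
river: ρ → (-14,10,5)
river: ρ → (5,10,-14)
ρ-cycle length = 4 (tail of 0 descent steps not counted)

4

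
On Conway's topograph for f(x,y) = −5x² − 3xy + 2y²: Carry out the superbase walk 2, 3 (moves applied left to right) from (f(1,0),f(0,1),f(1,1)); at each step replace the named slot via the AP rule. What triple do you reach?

start (-5,2,-6) = (f(1,0),f(0,1),f(1,1))
replace slot 2: 2·((-5)+(-6)) − 2 = -24 → (-5,-24,-6)
replace slot 3: 2·((-5)+(-24)) − (-6) = -52 → (-5,-24,-52)

-5,-24,-52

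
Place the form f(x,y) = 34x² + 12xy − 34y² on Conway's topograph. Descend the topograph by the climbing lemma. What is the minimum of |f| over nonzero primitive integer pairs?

river: ρ → (-34,56,12)
river: ρ → (12,64,-14)
river: ρ → (-14,48,44)
river: ρ → (44,40,-18)
river: ρ → (-18,68,2)
river: ρ → (2,68,-18)
river: ρ → (-18,40,44)
river: ρ → (44,48,-14)
river: ρ → (-14,64,12)
river: ρ → (12,56,-34)
river: ρ → (-34,12,34)
river: ρ → (34,56,-12)
river: ρ → (-12,64,14)
river: ρ → (14,48,-44)
river: ρ → (-44,40,18)
river: ρ → (18,68,-2)
river: ρ → (-2,68,18)
river: ρ → (18,40,-44)
river: ρ → (-44,48,14)
river: ρ → (14,64,-12)
river: ρ → (-12,56,34)
river: ρ → (34,12,-34)
closes: descent 0, river 22
min |a| on river = 2

2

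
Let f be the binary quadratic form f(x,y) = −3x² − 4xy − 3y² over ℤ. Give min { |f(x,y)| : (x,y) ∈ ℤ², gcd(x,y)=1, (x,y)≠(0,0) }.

translate: b→-2 (≡4 mod 6), so (3,4,3)→(3,-2,2)
flip: (3,-2,2)→(2,2,3)
reduced (well bottom): (2,2,3) with a≤c, −a<b≤a
well minimum |f| = |-2| = 2 (negative-definite)

2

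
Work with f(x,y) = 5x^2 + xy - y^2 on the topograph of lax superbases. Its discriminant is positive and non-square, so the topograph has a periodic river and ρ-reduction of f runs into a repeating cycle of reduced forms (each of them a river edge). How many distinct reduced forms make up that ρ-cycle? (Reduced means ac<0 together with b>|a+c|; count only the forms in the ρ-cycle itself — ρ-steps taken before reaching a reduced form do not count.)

D = 21, ⌊√D⌋ = 4
descent: ρ → (-1,3,3)  [lands on river]
river: ρ → (3,3,-1)
ρ-cycle length = 2 (tail of 1 descent step not counted)

2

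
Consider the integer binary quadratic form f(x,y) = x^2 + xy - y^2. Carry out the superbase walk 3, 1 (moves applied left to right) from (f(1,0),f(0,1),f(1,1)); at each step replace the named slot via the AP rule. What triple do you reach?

start (1,-1,1) = (f(1,0),f(0,1),f(1,1))
replace slot 3: 2·(1+(-1)) − 1 = -1 → (1,-1,-1)
replace slot 1: 2·((-1)+(-1)) − 1 = -5 → (-5,-1,-1)

-5,-1,-1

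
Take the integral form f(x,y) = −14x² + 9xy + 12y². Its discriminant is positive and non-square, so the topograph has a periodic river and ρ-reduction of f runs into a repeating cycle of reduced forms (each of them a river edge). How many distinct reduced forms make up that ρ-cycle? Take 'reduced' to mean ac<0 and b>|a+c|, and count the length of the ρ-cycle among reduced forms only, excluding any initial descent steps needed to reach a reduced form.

D = 753, ⌊√D⌋ = 27
river: ρ → (12,15,-11)
river: ρ → (-11,7,16)
river: ρ → (16,25,-2)
river: ρ → (-2,27,3)
river: ρ → (3,27,-2)
river: ρ → (-2,25,16)
river: ρ → (16,7,-11)
river: ρ → (-11,15,12)
river: ρ → (12,9,-14)
river: ρ → (-14,19,7)
river: ρ → (7,23,-8)
river: ρ → (-8,25,4)
river: ρ → (4,23,-14)
river: ρ → (-14,5,13)
river: ρ → (13,21,-6)
river: ρ → (-6,27,1)
river: ρ → (1,27,-6)
river: ρ → (-6,21,13)
river: ρ → (13,5,-14)
river: ρ → (-14,23,4)
river: ρ → (4,25,-8)
river: ρ → (-8,23,7)
river: ρ → (7,19,-14)
river: ρ → (-14,9,12)
ρ-cycle length = 24 (tail of 0 descent steps not counted)

24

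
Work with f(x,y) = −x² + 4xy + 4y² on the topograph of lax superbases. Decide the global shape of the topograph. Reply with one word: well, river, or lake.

D = b²−4ac = 4² − 4·(-1)·4 = 32
D > 0 non-square ⇒ indefinite ⇒ periodic river

river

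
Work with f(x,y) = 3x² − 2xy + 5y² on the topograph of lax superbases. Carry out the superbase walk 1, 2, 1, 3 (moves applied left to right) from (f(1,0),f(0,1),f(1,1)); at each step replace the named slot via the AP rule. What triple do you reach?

start (3,5,6) = (f(1,0),f(0,1),f(1,1))
replace slot 1: 2·(5+6) − 3 = 19 → (19,5,6)
replace slot 2: 2·(19+6) − 5 = 45 → (19,45,6)
replace slot 1: 2·(45+6) − 19 = 83 → (83,45,6)
replace slot 3: 2·(83+45) − 6 = 250 → (83,45,250)

83,45,250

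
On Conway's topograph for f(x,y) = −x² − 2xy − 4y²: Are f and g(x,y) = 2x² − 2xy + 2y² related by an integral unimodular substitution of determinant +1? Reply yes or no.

D₁ = -12, D₂ = -12
f is negative-definite; reduce −f:
−f: translate: b→0 (≡2 mod 2), so (1,2,4)→(1,0,3)
−f: reduced (well bottom): (1,0,3) with a≤c, −a<b≤a
flip sign back: reduced form of f is (-1,0,-3)
g: translate: b→2 (≡-2 mod 4), so (2,-2,2)→(2,2,2)
g: reduced (well bottom): (2,2,2) with a≤c, −a<b≤a
reduced forms (-1, 0, -3) vs (2, 2, 2) ⇒ inequivalent

no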